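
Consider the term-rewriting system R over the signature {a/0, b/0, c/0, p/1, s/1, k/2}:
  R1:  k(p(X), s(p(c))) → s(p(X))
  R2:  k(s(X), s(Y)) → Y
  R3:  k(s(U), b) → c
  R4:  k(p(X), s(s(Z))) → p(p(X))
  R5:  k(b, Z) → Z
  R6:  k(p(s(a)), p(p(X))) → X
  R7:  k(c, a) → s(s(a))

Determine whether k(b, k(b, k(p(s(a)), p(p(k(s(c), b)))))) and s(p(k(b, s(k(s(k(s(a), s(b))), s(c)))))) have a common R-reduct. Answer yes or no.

no — NF(t₁) = c, NF(t₂) = s(p(s(c)))

Reduce t₁ = k(b, k(b, k(p(s(a)), p(p(k(s(c), b)))))):
1. k(b, k(b, k(p(s(a)), p(p(k(s(c), b))))))  →  k(b, k(p(s(a)), p(p(k(s(c), b)))))   [R5 at ε]
2. k(b, k(p(s(a)), p(p(k(s(c), b)))))  →  k(p(s(a)), p(p(k(s(c), b))))   [R5 at ε]
3. k(p(s(a)), p(p(k(s(c), b))))  →  k(s(c), b)   [R6 at ε]
4. k(s(c), b)  →  c   [R3 at ε]

Reduce t₂ = s(p(k(b, s(k(s(k(s(a), s(b))), s(c)))))):
1. s(p(k(b, s(k(s(k(s(a), s(b))), s(c))))))  →  s(p(s(k(s(k(s(a), s(b))), s(c)))))   [R5 at 1.1]
2. s(p(s(k(s(k(s(a), s(b))), s(c)))))  →  s(p(s(c)))   [R2 at 1.1.1]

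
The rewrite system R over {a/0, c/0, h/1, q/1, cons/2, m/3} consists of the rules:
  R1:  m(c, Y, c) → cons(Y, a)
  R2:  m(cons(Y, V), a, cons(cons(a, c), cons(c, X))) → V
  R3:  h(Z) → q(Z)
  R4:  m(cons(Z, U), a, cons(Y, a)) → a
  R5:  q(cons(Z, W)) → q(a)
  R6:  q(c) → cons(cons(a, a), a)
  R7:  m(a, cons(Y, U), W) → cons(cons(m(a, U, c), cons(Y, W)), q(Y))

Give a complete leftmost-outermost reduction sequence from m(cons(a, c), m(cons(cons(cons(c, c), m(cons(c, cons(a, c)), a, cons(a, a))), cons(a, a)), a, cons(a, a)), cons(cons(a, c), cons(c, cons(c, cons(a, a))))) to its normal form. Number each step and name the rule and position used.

c

1. m(cons(a, c), m(cons(cons(cons(c, c), m(cons(c, cons(a, c)), a, cons(a, a))), cons(a, a)), a, cons(a, a)), cons(cons(a, c), cons(c, cons(c, cons(a, a)))))  →  m(cons(a, c), a, cons(cons(a, c), cons(c, cons(c, cons(a, a)))))   [R4 at 2]
2. m(cons(a, c), a, cons(cons(a, c), cons(c, cons(c, cons(a, a)))))  →  c   [R2 at ε]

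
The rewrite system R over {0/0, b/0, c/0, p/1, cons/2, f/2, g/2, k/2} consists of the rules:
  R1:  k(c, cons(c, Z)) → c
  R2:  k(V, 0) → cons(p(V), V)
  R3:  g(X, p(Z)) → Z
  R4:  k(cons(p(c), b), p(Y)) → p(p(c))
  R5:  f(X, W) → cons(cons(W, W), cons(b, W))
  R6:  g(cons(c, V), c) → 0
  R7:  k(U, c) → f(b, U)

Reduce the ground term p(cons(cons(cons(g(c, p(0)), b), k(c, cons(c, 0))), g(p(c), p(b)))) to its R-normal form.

p(cons(cons(cons(0, b), c), b))

1. p(cons(cons(cons(g(c, p(0)), b), k(c, cons(c, 0))), g(p(c), p(b))))  →  p(cons(cons(cons(0, b), k(c, cons(c, 0))), g(p(c), p(b))))   [R3 at 1.1.1.1]
2. p(cons(cons(cons(0, b), k(c, cons(c, 0))), g(p(c), p(b))))  →  p(cons(cons(cons(0, b), c), g(p(c), p(b))))   [R1 at 1.1.2]
3. p(cons(cons(cons(0, b), c), g(p(c), p(b))))  →  p(cons(cons(cons(0, b), c), b))   [R3 at 1.2]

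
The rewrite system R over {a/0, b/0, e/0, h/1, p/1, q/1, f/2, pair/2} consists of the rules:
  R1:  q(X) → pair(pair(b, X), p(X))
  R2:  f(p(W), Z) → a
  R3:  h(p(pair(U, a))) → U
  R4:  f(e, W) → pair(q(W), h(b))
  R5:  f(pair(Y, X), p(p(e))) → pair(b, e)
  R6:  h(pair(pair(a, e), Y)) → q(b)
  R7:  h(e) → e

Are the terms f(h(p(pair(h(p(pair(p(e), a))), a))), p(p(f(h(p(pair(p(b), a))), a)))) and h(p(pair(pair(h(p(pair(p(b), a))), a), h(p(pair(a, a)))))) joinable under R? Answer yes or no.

Reduce t₁ = f(h(p(pair(h(p(pair(p(e), a))), a))), p(p(f(h(p(pair(p(b), a))), a)))):
1. f(h(p(pair(h(p(pair(p(e), a))), a))), p(p(f(h(p(pair(p(b), a))), a))))  →  f(h(p(pair(p(e), a))), p(p(f(h(p(pair(p(b), a))), a))))   [R3 at 1]
2. f(h(p(pair(p(e), a))), p(p(f(h(p(pair(p(b), a))), a))))  →  f(p(e), p(p(f(h(p(pair(p(b), a))), a))))   [R3 at 1]
3. f(p(e), p(p(f(h(p(pair(p(b), a))), a))))  →  a   [R2 at ε]

Reduce t₂ = h(p(pair(pair(h(p(pair(p(b), a))), a), h(p(pair(a, a)))))):
1. h(p(pair(pair(h(p(pair(p(b), a))), a), h(p(pair(a, a))))))  →  h(p(pair(pair(p(b), a), h(p(pair(a, a))))))   [R3 at 1.1.1.1]
2. h(p(pair(pair(p(b), a), h(p(pair(a, a))))))  →  h(p(pair(pair(p(b), a), a)))   [R3 at 1.1.2]
3. h(p(pair(pair(p(b), a), a)))  →  pair(p(b), a)   [R3 at ε]

no — NF(t₁) = a, NF(t₂) = pair(p(b), a)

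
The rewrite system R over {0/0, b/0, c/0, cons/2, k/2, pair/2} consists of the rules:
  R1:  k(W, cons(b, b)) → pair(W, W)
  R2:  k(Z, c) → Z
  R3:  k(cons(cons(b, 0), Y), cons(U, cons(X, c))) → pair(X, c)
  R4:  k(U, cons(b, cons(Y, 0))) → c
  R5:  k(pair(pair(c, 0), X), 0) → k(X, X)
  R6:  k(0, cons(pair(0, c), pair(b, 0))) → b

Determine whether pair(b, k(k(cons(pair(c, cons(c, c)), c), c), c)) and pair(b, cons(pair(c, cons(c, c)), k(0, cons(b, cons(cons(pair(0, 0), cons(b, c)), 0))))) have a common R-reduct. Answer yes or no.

Reduce t₁ = pair(b, k(k(cons(pair(c, cons(c, c)), c), c), c)):
1. pair(b, k(k(cons(pair(c, cons(c, c)), c), c), c))  →  pair(b, k(cons(pair(c, cons(c, c)), c), c))   [R2 at 2]
2. pair(b, k(cons(pair(c, cons(c, c)), c), c))  →  pair(b, cons(pair(c, cons(c, c)), c))   [R2 at 2]

Reduce t₂ = pair(b, cons(pair(c, cons(c, c)), k(0, cons(b, cons(cons(pair(0, 0), cons(b, c)), 0))))):
1. pair(b, cons(pair(c, cons(c, c)), k(0, cons(b, cons(cons(pair(0, 0), cons(b, c)), 0)))))  →  pair(b, cons(pair(c, cons(c, c)), c))   [R4 at 2.2]

yes — NF(t₁) = pair(b, cons(pair(c, cons(c, c)), c)), NF(t₂) = pair(b, cons(pair(c, cons(c, c)), c))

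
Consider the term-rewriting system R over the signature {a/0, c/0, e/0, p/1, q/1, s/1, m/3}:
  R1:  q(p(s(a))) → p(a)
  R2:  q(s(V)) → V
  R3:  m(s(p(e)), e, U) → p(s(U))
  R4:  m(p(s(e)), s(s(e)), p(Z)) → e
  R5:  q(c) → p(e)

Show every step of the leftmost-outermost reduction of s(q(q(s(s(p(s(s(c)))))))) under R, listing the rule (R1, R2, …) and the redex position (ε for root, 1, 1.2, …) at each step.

s(p(s(s(c))))

1. s(q(q(s(s(p(s(s(c))))))))  →  s(q(s(p(s(s(c))))))   [R2 at 1.1]
2. s(q(s(p(s(s(c))))))  →  s(p(s(s(c))))   [R2 at 1]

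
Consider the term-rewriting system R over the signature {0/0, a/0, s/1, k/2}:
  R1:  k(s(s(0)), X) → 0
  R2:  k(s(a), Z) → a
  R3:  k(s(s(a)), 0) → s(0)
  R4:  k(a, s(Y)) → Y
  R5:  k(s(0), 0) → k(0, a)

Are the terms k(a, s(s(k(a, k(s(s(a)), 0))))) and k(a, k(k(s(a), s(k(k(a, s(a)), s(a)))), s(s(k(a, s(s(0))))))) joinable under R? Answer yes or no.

Reduce t₁ = k(a, s(s(k(a, k(s(s(a)), 0))))):
1. k(a, s(s(k(a, k(s(s(a)), 0)))))  →  s(k(a, k(s(s(a)), 0)))   [R4 at ε]
2. s(k(a, k(s(s(a)), 0)))  →  s(k(a, s(0)))   [R3 at 1.2]
3. s(k(a, s(0)))  →  s(0)   [R4 at 1]

Reduce t₂ = k(a, k(k(s(a), s(k(k(a, s(a)), s(a)))), s(s(k(a, s(s(0))))))):
1. k(a, k(k(s(a), s(k(k(a, s(a)), s(a)))), s(s(k(a, s(s(0)))))))  →  k(a, k(a, s(s(k(a, s(s(0)))))))   [R2 at 2.1]
2. k(a, k(a, s(s(k(a, s(s(0)))))))  →  k(a, s(k(a, s(s(0)))))   [R4 at 2]
3. k(a, s(k(a, s(s(0)))))  →  k(a, s(s(0)))   [R4 at ε]
4. k(a, s(s(0)))  →  s(0)   [R4 at ε]

yes — NF(t₁) = s(0), NF(t₂) = s(0)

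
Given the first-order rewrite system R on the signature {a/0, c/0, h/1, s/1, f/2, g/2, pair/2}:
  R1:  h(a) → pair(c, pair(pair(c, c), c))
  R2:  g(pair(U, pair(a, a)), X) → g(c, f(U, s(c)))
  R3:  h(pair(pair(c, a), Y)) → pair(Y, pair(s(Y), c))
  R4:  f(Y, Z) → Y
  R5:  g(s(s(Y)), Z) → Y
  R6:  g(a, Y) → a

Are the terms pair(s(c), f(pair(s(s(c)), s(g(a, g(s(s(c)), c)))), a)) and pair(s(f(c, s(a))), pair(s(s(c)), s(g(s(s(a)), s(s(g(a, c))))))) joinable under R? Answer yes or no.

yes — NF(t₁) = pair(s(c), pair(s(s(c)), s(a))), NF(t₂) = pair(s(c), pair(s(s(c)), s(a)))

Reduce t₁ = pair(s(c), f(pair(s(s(c)), s(g(a, g(s(s(c)), c)))), a)):
1. pair(s(c), f(pair(s(s(c)), s(g(a, g(s(s(c)), c)))), a))  →  pair(s(c), pair(s(s(c)), s(g(a, g(s(s(c)), c)))))   [R4 at 2]
2. pair(s(c), pair(s(s(c)), s(g(a, g(s(s(c)), c)))))  →  pair(s(c), pair(s(s(c)), s(a)))   [R6 at 2.2.1]

Reduce t₂ = pair(s(f(c, s(a))), pair(s(s(c)), s(g(s(s(a)), s(s(g(a, c))))))):
1. pair(s(f(c, s(a))), pair(s(s(c)), s(g(s(s(a)), s(s(g(a, c)))))))  →  pair(s(c), pair(s(s(c)), s(g(s(s(a)), s(s(g(a, c)))))))   [R4 at 1.1]
2. pair(s(c), pair(s(s(c)), s(g(s(s(a)), s(s(g(a, c)))))))  →  pair(s(c), pair(s(s(c)), s(a)))   [R5 at 2.2.1]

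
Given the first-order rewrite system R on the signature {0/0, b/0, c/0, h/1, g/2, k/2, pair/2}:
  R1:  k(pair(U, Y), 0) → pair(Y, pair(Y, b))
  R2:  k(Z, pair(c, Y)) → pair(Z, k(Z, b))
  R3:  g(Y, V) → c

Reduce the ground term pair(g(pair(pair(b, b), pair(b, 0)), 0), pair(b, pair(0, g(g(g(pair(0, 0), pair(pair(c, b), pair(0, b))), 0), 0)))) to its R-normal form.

pair(c, pair(b, pair(0, c)))

1. pair(g(pair(pair(b, b), pair(b, 0)), 0), pair(b, pair(0, g(g(g(pair(0, 0), pair(pair(c, b), pair(0, b))), 0), 0))))  →  pair(c, pair(b, pair(0, g(g(g(pair(0, 0), pair(pair(c, b), pair(0, b))), 0), 0))))   [R3 at 1]
2. pair(c, pair(b, pair(0, g(g(g(pair(0, 0), pair(pair(c, b), pair(0, b))), 0), 0))))  →  pair(c, pair(b, pair(0, c)))   [R3 at 2.2.2]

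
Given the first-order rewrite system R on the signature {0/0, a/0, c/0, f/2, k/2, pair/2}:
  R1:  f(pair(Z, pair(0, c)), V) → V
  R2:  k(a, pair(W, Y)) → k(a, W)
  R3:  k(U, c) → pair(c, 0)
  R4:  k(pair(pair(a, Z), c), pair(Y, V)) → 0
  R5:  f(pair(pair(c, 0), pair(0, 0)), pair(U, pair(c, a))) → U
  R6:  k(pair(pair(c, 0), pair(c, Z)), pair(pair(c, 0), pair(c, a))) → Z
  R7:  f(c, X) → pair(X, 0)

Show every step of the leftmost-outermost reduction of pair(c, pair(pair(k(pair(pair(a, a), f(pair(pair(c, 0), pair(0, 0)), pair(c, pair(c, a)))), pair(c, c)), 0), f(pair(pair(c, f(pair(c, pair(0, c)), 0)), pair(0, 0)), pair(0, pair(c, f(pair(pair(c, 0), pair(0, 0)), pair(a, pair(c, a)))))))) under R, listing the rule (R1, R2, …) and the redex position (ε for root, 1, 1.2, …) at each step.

1. pair(c, pair(pair(k(pair(pair(a, a), f(pair(pair(c, 0), pair(0, 0)), pair(c, pair(c, a)))), pair(c, c)), 0), f(pair(pair(c, f(pair(c, pair(0, c)), 0)), pair(0, 0)), pair(0, pair(c, f(pair(pair(c, 0), pair(0, 0)), pair(a, pair(c, a))))))))  →  pair(c, pair(pair(k(pair(pair(a, a), c), pair(c, c)), 0), f(pair(pair(c, f(pair(c, pair(0, c)), 0)), pair(0, 0)), pair(0, pair(c, f(pair(pair(c, 0), pair(0, 0)), pair(a, pair(c, a))))))))   [R5 at 2.1.1.1.2]
2. pair(c, pair(pair(k(pair(pair(a, a), c), pair(c, c)), 0), f(pair(pair(c, f(pair(c, pair(0, c)), 0)), pair(0, 0)), pair(0, pair(c, f(pair(pair(c, 0), pair(0, 0)), pair(a, pair(c, a))))))))  →  pair(c, pair(pair(0, 0), f(pair(pair(c, f(pair(c, pair(0, c)), 0)), pair(0, 0)), pair(0, pair(c, f(pair(pair(c, 0), pair(0, 0)), pair(a, pair(c, a))))))))   [R4 at 2.1.1]
3. pair(c, pair(pair(0, 0), f(pair(pair(c, f(pair(c, pair(0, c)), 0)), pair(0, 0)), pair(0, pair(c, f(pair(pair(c, 0), pair(0, 0)), pair(a, pair(c, a))))))))  →  pair(c, pair(pair(0, 0), f(pair(pair(c, 0), pair(0, 0)), pair(0, pair(c, f(pair(pair(c, 0), pair(0, 0)), pair(a, pair(c, a))))))))   [R1 at 2.2.1.1.2]
4. pair(c, pair(pair(0, 0), f(pair(pair(c, 0), pair(0, 0)), pair(0, pair(c, f(pair(pair(c, 0), pair(0, 0)), pair(a, pair(c, a))))))))  →  pair(c, pair(pair(0, 0), f(pair(pair(c, 0), pair(0, 0)), pair(0, pair(c, a)))))   [R5 at 2.2.2.2.2]
5. pair(c, pair(pair(0, 0), f(pair(pair(c, 0), pair(0, 0)), pair(0, pair(c, a)))))  →  pair(c, pair(pair(0, 0), 0))   [R5 at 2.2]

pair(c, pair(pair(0, 0), 0))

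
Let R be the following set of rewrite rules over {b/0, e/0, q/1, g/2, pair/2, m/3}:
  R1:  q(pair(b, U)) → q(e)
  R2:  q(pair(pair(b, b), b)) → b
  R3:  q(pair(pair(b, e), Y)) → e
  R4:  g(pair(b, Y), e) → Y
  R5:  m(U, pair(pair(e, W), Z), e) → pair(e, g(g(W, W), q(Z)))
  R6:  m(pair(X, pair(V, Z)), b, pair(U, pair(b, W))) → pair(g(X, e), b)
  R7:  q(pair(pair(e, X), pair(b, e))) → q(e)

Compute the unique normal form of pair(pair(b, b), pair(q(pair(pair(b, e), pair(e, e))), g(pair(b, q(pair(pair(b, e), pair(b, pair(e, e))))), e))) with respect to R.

pair(pair(b, b), pair(e, e))

1. pair(pair(b, b), pair(q(pair(pair(b, e), pair(e, e))), g(pair(b, q(pair(pair(b, e), pair(b, pair(e, e))))), e)))  →  pair(pair(b, b), pair(e, g(pair(b, q(pair(pair(b, e), pair(b, pair(e, e))))), e)))   [R3 at 2.1]
2. pair(pair(b, b), pair(e, g(pair(b, q(pair(pair(b, e), pair(b, pair(e, e))))), e)))  →  pair(pair(b, b), pair(e, q(pair(pair(b, e), pair(b, pair(e, e))))))   [R4 at 2.2]
3. pair(pair(b, b), pair(e, q(pair(pair(b, e), pair(b, pair(e, e))))))  →  pair(pair(b, b), pair(e, e))   [R3 at 2.2]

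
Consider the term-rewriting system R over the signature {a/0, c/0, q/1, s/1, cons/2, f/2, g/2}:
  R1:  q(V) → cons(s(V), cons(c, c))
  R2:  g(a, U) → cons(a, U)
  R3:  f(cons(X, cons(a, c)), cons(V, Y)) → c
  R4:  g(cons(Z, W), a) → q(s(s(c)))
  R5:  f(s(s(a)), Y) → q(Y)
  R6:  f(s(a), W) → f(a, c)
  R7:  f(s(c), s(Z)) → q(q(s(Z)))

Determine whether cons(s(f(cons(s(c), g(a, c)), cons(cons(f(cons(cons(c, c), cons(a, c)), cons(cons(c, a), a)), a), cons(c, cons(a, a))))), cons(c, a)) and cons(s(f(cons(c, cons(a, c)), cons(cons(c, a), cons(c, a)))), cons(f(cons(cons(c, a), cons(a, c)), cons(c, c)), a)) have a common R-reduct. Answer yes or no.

Reduce t₁ = cons(s(f(cons(s(c), g(a, c)), cons(cons(f(cons(cons(c, c), cons(a, c)), cons(cons(c, a), a)), a), cons(c, cons(a, a))))), cons(c, a)):
1. cons(s(f(cons(s(c), g(a, c)), cons(cons(f(cons(cons(c, c), cons(a, c)), cons(cons(c, a), a)), a), cons(c, cons(a, a))))), cons(c, a))  →  cons(s(f(cons(s(c), cons(a, c)), cons(cons(f(cons(cons(c, c), cons(a, c)), cons(cons(c, a), a)), a), cons(c, cons(a, a))))), cons(c, a))   [R2 at 1.1.1.2]
2. cons(s(f(cons(s(c), cons(a, c)), cons(cons(f(cons(cons(c, c), cons(a, c)), cons(cons(c, a), a)), a), cons(c, cons(a, a))))), cons(c, a))  →  cons(s(c), cons(c, a))   [R3 at 1.1]

Reduce t₂ = cons(s(f(cons(c, cons(a, c)), cons(cons(c, a), cons(c, a)))), cons(f(cons(cons(c, a), cons(a, c)), cons(c, c)), a)):
1. cons(s(f(cons(c, cons(a, c)), cons(cons(c, a), cons(c, a)))), cons(f(cons(cons(c, a), cons(a, c)), cons(c, c)), a))  →  cons(s(c), cons(f(cons(cons(c, a), cons(a, c)), cons(c, c)), a))   [R3 at 1.1]
2. cons(s(c), cons(f(cons(cons(c, a), cons(a, c)), cons(c, c)), a))  →  cons(s(c), cons(c, a))   [R3 at 2.1]

yes — NF(t₁) = cons(s(c), cons(c, a)), NF(t₂) = cons(s(c), cons(c, a))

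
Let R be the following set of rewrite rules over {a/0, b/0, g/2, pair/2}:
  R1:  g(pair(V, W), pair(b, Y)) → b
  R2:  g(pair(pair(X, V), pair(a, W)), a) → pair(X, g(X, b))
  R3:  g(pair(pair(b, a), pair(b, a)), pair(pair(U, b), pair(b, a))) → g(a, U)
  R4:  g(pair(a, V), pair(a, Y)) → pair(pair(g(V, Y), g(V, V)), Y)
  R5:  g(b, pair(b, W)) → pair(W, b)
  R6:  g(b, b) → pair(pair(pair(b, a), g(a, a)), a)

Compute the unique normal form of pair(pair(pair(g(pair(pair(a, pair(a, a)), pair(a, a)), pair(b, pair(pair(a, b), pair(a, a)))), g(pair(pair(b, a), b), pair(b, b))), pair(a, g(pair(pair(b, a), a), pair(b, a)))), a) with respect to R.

1. pair(pair(pair(g(pair(pair(a, pair(a, a)), pair(a, a)), pair(b, pair(pair(a, b), pair(a, a)))), g(pair(pair(b, a), b), pair(b, b))), pair(a, g(pair(pair(b, a), a), pair(b, a)))), a)  →  pair(pair(pair(b, g(pair(pair(b, a), b), pair(b, b))), pair(a, g(pair(pair(b, a), a), pair(b, a)))), a)   [R1 at 1.1.1]
2. pair(pair(pair(b, g(pair(pair(b, a), b), pair(b, b))), pair(a, g(pair(pair(b, a), a), pair(b, a)))), a)  →  pair(pair(pair(b, b), pair(a, g(pair(pair(b, a), a), pair(b, a)))), a)   [R1 at 1.1.2]
3. pair(pair(pair(b, b), pair(a, g(pair(pair(b, a), a), pair(b, a)))), a)  →  pair(pair(pair(b, b), pair(a, b)), a)   [R1 at 1.2.2]

pair(pair(pair(b, b), pair(a, b)), a)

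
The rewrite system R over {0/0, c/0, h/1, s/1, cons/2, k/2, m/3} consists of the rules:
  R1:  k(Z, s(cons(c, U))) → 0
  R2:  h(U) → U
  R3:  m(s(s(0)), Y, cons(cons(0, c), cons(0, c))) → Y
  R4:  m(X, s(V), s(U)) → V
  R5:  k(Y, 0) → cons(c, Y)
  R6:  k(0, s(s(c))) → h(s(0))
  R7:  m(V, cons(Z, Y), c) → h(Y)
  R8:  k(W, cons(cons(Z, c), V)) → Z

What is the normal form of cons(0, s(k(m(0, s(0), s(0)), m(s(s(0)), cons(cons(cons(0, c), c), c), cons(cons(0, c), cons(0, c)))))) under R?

1. cons(0, s(k(m(0, s(0), s(0)), m(s(s(0)), cons(cons(cons(0, c), c), c), cons(cons(0, c), cons(0, c))))))  →  cons(0, s(k(0, m(s(s(0)), cons(cons(cons(0, c), c), c), cons(cons(0, c), cons(0, c))))))   [R4 at 2.1.1]
2. cons(0, s(k(0, m(s(s(0)), cons(cons(cons(0, c), c), c), cons(cons(0, c), cons(0, c))))))  →  cons(0, s(k(0, cons(cons(cons(0, c), c), c))))   [R3 at 2.1.2]
3. cons(0, s(k(0, cons(cons(cons(0, c), c), c))))  →  cons(0, s(cons(0, c)))   [R8 at 2.1]

cons(0, s(cons(0, c)))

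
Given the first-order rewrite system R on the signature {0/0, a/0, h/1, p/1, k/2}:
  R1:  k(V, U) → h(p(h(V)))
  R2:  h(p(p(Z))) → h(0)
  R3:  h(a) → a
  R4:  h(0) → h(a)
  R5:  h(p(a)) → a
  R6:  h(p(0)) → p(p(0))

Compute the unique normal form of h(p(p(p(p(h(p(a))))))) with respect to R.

a

1. h(p(p(p(p(h(p(a)))))))  →  h(0)   [R2 at ε]
2. h(0)  →  h(a)   [R4 at ε]
3. h(a)  →  a   [R3 at ε]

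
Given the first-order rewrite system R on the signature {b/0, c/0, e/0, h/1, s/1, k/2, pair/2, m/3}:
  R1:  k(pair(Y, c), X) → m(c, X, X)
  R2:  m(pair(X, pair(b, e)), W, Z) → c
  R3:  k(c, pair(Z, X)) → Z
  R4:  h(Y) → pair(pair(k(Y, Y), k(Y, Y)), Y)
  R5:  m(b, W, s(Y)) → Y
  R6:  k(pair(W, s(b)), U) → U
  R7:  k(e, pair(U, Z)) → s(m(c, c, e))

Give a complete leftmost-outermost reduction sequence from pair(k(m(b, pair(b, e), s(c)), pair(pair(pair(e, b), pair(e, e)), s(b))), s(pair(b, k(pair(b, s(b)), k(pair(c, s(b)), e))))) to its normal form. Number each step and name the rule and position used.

1. pair(k(m(b, pair(b, e), s(c)), pair(pair(pair(e, b), pair(e, e)), s(b))), s(pair(b, k(pair(b, s(b)), k(pair(c, s(b)), e)))))  →  pair(k(c, pair(pair(pair(e, b), pair(e, e)), s(b))), s(pair(b, k(pair(b, s(b)), k(pair(c, s(b)), e)))))   [R5 at 1.1]
2. pair(k(c, pair(pair(pair(e, b), pair(e, e)), s(b))), s(pair(b, k(pair(b, s(b)), k(pair(c, s(b)), e)))))  →  pair(pair(pair(e, b), pair(e, e)), s(pair(b, k(pair(b, s(b)), k(pair(c, s(b)), e)))))   [R3 at 1]
3. pair(pair(pair(e, b), pair(e, e)), s(pair(b, k(pair(b, s(b)), k(pair(c, s(b)), e)))))  →  pair(pair(pair(e, b), pair(e, e)), s(pair(b, k(pair(c, s(b)), e))))   [R6 at 2.1.2]
4. pair(pair(pair(e, b), pair(e, e)), s(pair(b, k(pair(c, s(b)), e))))  →  pair(pair(pair(e, b), pair(e, e)), s(pair(b, e)))   [R6 at 2.1.2]

pair(pair(pair(e, b), pair(e, e)), s(pair(b, e)))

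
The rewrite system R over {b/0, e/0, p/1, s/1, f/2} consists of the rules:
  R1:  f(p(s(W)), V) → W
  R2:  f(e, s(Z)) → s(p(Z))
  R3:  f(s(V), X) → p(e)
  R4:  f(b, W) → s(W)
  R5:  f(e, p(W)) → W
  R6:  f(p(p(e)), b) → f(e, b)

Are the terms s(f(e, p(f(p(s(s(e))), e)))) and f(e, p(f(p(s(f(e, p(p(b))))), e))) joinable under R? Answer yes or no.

no — NF(t₁) = s(s(e)), NF(t₂) = p(b)

Reduce t₁ = s(f(e, p(f(p(s(s(e))), e)))):
1. s(f(e, p(f(p(s(s(e))), e))))  →  s(f(p(s(s(e))), e))   [R5 at 1]
2. s(f(p(s(s(e))), e))  →  s(s(e))   [R1 at 1]

Reduce t₂ = f(e, p(f(p(s(f(e, p(p(b))))), e))):
1. f(e, p(f(p(s(f(e, p(p(b))))), e)))  →  f(p(s(f(e, p(p(b))))), e)   [R5 at ε]
2. f(p(s(f(e, p(p(b))))), e)  →  f(e, p(p(b)))   [R1 at ε]
3. f(e, p(p(b)))  →  p(b)   [R5 at ε]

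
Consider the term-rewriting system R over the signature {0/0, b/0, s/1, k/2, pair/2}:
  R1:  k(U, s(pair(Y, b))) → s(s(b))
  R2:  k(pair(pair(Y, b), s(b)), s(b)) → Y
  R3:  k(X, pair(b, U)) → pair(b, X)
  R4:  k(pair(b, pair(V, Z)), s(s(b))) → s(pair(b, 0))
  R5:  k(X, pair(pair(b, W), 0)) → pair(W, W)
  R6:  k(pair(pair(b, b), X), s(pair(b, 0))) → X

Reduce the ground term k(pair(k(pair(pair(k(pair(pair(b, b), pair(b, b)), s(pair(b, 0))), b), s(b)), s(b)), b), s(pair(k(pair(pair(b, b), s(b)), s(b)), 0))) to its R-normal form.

b

1. k(pair(k(pair(pair(k(pair(pair(b, b), pair(b, b)), s(pair(b, 0))), b), s(b)), s(b)), b), s(pair(k(pair(pair(b, b), s(b)), s(b)), 0)))  →  k(pair(k(pair(pair(b, b), pair(b, b)), s(pair(b, 0))), b), s(pair(k(pair(pair(b, b), s(b)), s(b)), 0)))   [R2 at 1.1]
2. k(pair(k(pair(pair(b, b), pair(b, b)), s(pair(b, 0))), b), s(pair(k(pair(pair(b, b), s(b)), s(b)), 0)))  →  k(pair(pair(b, b), b), s(pair(k(pair(pair(b, b), s(b)), s(b)), 0)))   [R6 at 1.1]
3. k(pair(pair(b, b), b), s(pair(k(pair(pair(b, b), s(b)), s(b)), 0)))  →  k(pair(pair(b, b), b), s(pair(b, 0)))   [R2 at 2.1.1]
4. k(pair(pair(b, b), b), s(pair(b, 0)))  →  b   [R6 at ε]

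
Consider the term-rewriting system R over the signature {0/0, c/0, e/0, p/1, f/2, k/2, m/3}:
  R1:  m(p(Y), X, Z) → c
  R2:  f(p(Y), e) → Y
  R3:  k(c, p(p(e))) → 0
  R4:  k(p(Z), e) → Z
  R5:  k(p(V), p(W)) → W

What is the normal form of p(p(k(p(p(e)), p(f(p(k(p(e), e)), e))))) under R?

p(p(e))

1. p(p(k(p(p(e)), p(f(p(k(p(e), e)), e)))))  →  p(p(f(p(k(p(e), e)), e)))   [R5 at 1.1]
2. p(p(f(p(k(p(e), e)), e)))  →  p(p(k(p(e), e)))   [R2 at 1.1]
3. p(p(k(p(e), e)))  →  p(p(e))   [R4 at 1.1]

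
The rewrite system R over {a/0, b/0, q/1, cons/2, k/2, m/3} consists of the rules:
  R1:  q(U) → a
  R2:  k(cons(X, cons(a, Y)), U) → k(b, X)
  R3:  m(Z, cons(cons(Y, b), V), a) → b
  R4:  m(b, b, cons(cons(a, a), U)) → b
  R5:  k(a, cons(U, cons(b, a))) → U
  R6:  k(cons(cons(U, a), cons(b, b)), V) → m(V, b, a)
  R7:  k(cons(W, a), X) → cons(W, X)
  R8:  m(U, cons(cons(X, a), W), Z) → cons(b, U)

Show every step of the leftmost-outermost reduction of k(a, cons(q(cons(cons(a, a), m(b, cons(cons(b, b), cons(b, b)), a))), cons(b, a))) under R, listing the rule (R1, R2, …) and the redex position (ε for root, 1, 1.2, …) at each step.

a

1. k(a, cons(q(cons(cons(a, a), m(b, cons(cons(b, b), cons(b, b)), a))), cons(b, a)))  →  q(cons(cons(a, a), m(b, cons(cons(b, b), cons(b, b)), a)))   [R5 at ε]
2. q(cons(cons(a, a), m(b, cons(cons(b, b), cons(b, b)), a)))  →  a   [R1 at ε]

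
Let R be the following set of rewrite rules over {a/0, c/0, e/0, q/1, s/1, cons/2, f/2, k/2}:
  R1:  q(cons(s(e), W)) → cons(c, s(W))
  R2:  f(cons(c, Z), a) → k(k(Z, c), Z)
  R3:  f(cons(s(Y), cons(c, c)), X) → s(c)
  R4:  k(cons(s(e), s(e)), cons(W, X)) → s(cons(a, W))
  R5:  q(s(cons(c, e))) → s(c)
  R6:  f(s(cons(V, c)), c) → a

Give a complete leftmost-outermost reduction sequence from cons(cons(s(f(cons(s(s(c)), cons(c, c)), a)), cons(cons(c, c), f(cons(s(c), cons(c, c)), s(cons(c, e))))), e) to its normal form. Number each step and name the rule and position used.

1. cons(cons(s(f(cons(s(s(c)), cons(c, c)), a)), cons(cons(c, c), f(cons(s(c), cons(c, c)), s(cons(c, e))))), e)  →  cons(cons(s(s(c)), cons(cons(c, c), f(cons(s(c), cons(c, c)), s(cons(c, e))))), e)   [R3 at 1.1.1]
2. cons(cons(s(s(c)), cons(cons(c, c), f(cons(s(c), cons(c, c)), s(cons(c, e))))), e)  →  cons(cons(s(s(c)), cons(cons(c, c), s(c))), e)   [R3 at 1.2.2]

cons(cons(s(s(c)), cons(cons(c, c), s(c))), e)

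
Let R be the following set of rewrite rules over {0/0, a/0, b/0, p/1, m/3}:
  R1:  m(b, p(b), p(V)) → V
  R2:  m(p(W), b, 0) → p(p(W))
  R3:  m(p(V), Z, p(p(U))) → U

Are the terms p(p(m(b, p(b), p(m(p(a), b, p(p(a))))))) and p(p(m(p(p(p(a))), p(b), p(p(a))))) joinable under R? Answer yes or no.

yes — NF(t₁) = p(p(a)), NF(t₂) = p(p(a))

Reduce t₁ = p(p(m(b, p(b), p(m(p(a), b, p(p(a))))))):
1. p(p(m(b, p(b), p(m(p(a), b, p(p(a)))))))  →  p(p(m(p(a), b, p(p(a)))))   [R1 at 1.1]
2. p(p(m(p(a), b, p(p(a)))))  →  p(p(a))   [R3 at 1.1]

Reduce t₂ = p(p(m(p(p(p(a))), p(b), p(p(a))))):
1. p(p(m(p(p(p(a))), p(b), p(p(a)))))  →  p(p(a))   [R3 at 1.1]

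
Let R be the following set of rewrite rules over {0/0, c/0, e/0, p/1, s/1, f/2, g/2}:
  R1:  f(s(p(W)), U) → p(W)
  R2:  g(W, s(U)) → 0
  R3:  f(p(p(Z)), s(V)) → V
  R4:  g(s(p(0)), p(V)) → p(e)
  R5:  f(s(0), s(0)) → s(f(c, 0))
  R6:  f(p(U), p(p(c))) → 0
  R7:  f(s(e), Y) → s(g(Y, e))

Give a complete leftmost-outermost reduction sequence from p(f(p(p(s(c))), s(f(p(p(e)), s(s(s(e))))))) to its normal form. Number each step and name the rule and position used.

1. p(f(p(p(s(c))), s(f(p(p(e)), s(s(s(e)))))))  →  p(f(p(p(e)), s(s(s(e)))))   [R3 at 1]
2. p(f(p(p(e)), s(s(s(e)))))  →  p(s(s(e)))   [R3 at 1]

p(s(s(e)))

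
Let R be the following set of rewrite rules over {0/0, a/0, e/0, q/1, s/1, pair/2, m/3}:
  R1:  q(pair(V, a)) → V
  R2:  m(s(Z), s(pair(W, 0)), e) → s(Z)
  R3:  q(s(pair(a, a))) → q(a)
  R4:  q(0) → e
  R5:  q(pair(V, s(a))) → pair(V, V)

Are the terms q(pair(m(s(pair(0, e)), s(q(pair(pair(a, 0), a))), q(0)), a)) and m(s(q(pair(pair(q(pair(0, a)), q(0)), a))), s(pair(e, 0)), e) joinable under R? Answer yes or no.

Reduce t₁ = q(pair(m(s(pair(0, e)), s(q(pair(pair(a, 0), a))), q(0)), a)):
1. q(pair(m(s(pair(0, e)), s(q(pair(pair(a, 0), a))), q(0)), a))  →  m(s(pair(0, e)), s(q(pair(pair(a, 0), a))), q(0))   [R1 at ε]
2. m(s(pair(0, e)), s(q(pair(pair(a, 0), a))), q(0))  →  m(s(pair(0, e)), s(pair(a, 0)), q(0))   [R1 at 2.1]
3. m(s(pair(0, e)), s(pair(a, 0)), q(0))  →  m(s(pair(0, e)), s(pair(a, 0)), e)   [R4 at 3]
4. m(s(pair(0, e)), s(pair(a, 0)), e)  →  s(pair(0, e))   [R2 at ε]

Reduce t₂ = m(s(q(pair(pair(q(pair(0, a)), q(0)), a))), s(pair(e, 0)), e):
1. m(s(q(pair(pair(q(pair(0, a)), q(0)), a))), s(pair(e, 0)), e)  →  s(q(pair(pair(q(pair(0, a)), q(0)), a)))   [R2 at ε]
2. s(q(pair(pair(q(pair(0, a)), q(0)), a)))  →  s(pair(q(pair(0, a)), q(0)))   [R1 at 1]
3. s(pair(q(pair(0, a)), q(0)))  →  s(pair(0, q(0)))   [R1 at 1.1]
4. s(pair(0, q(0)))  →  s(pair(0, e))   [R4 at 1.2]

yes — NF(t₁) = s(pair(0, e)), NF(t₂) = s(pair(0, e))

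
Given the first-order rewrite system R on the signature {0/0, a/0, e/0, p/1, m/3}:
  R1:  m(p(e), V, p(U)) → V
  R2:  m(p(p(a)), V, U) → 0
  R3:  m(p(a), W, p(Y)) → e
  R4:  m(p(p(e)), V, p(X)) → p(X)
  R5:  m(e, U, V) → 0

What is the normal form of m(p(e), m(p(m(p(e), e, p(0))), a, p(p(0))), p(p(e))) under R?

a

1. m(p(e), m(p(m(p(e), e, p(0))), a, p(p(0))), p(p(e)))  →  m(p(m(p(e), e, p(0))), a, p(p(0)))   [R1 at ε]
2. m(p(m(p(e), e, p(0))), a, p(p(0)))  →  m(p(e), a, p(p(0)))   [R1 at 1.1]
3. m(p(e), a, p(p(0)))  →  a   [R1 at ε]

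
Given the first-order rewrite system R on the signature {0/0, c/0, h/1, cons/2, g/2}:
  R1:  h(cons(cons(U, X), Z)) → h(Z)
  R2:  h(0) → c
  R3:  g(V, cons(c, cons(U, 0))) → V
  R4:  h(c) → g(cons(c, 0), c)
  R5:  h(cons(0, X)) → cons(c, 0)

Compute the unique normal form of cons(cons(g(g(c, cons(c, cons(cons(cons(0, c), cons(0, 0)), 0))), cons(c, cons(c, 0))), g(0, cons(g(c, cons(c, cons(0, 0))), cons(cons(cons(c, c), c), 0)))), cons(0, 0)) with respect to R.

cons(cons(c, 0), cons(0, 0))

1. cons(cons(g(g(c, cons(c, cons(cons(cons(0, c), cons(0, 0)), 0))), cons(c, cons(c, 0))), g(0, cons(g(c, cons(c, cons(0, 0))), cons(cons(cons(c, c), c), 0)))), cons(0, 0))  →  cons(cons(g(c, cons(c, cons(cons(cons(0, c), cons(0, 0)), 0))), g(0, cons(g(c, cons(c, cons(0, 0))), cons(cons(cons(c, c), c), 0)))), cons(0, 0))   [R3 at 1.1]
2. cons(cons(g(c, cons(c, cons(cons(cons(0, c), cons(0, 0)), 0))), g(0, cons(g(c, cons(c, cons(0, 0))), cons(cons(cons(c, c), c), 0)))), cons(0, 0))  →  cons(cons(c, g(0, cons(g(c, cons(c, cons(0, 0))), cons(cons(cons(c, c), c), 0)))), cons(0, 0))   [R3 at 1.1]
3. cons(cons(c, g(0, cons(g(c, cons(c, cons(0, 0))), cons(cons(cons(c, c), c), 0)))), cons(0, 0))  →  cons(cons(c, g(0, cons(c, cons(cons(cons(c, c), c), 0)))), cons(0, 0))   [R3 at 1.2.2.1]
4. cons(cons(c, g(0, cons(c, cons(cons(cons(c, c), c), 0)))), cons(0, 0))  →  cons(cons(c, 0), cons(0, 0))   [R3 at 1.2]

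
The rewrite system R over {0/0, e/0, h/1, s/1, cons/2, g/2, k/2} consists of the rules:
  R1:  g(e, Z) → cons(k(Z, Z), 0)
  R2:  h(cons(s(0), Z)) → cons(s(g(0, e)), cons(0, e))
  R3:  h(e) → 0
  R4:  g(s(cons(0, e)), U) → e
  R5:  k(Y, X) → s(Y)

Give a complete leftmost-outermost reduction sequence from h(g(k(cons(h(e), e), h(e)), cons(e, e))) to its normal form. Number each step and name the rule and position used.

1. h(g(k(cons(h(e), e), h(e)), cons(e, e)))  →  h(g(s(cons(h(e), e)), cons(e, e)))   [R5 at 1.1]
2. h(g(s(cons(h(e), e)), cons(e, e)))  →  h(g(s(cons(0, e)), cons(e, e)))   [R3 at 1.1.1.1]
3. h(g(s(cons(0, e)), cons(e, e)))  →  h(e)   [R4 at 1]
4. h(e)  →  0   [R3 at ε]

0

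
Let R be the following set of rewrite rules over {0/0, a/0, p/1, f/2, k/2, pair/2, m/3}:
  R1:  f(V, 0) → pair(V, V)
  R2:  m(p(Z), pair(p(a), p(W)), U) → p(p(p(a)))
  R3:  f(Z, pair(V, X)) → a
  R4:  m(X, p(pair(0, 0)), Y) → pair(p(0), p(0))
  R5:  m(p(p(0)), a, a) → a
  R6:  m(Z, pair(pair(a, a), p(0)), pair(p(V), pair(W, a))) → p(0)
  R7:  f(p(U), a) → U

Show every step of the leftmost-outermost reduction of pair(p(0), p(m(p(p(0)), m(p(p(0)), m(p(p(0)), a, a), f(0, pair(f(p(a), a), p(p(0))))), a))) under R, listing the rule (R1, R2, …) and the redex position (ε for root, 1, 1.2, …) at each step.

pair(p(0), p(a))

1. pair(p(0), p(m(p(p(0)), m(p(p(0)), m(p(p(0)), a, a), f(0, pair(f(p(a), a), p(p(0))))), a)))  →  pair(p(0), p(m(p(p(0)), m(p(p(0)), a, f(0, pair(f(p(a), a), p(p(0))))), a)))   [R5 at 2.1.2.2]
2. pair(p(0), p(m(p(p(0)), m(p(p(0)), a, f(0, pair(f(p(a), a), p(p(0))))), a)))  →  pair(p(0), p(m(p(p(0)), m(p(p(0)), a, a), a)))   [R3 at 2.1.2.3]
3. pair(p(0), p(m(p(p(0)), m(p(p(0)), a, a), a)))  →  pair(p(0), p(m(p(p(0)), a, a)))   [R5 at 2.1.2]
4. pair(p(0), p(m(p(p(0)), a, a)))  →  pair(p(0), p(a))   [R5 at 2.1]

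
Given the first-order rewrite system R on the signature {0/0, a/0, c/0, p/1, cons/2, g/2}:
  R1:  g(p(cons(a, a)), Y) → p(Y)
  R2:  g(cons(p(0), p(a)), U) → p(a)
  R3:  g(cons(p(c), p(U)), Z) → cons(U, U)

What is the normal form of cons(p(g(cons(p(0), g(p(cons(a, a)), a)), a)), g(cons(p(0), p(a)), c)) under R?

cons(p(p(a)), p(a))

1. cons(p(g(cons(p(0), g(p(cons(a, a)), a)), a)), g(cons(p(0), p(a)), c))  →  cons(p(g(cons(p(0), p(a)), a)), g(cons(p(0), p(a)), c))   [R1 at 1.1.1.2]
2. cons(p(g(cons(p(0), p(a)), a)), g(cons(p(0), p(a)), c))  →  cons(p(p(a)), g(cons(p(0), p(a)), c))   [R2 at 1.1]
3. cons(p(p(a)), g(cons(p(0), p(a)), c))  →  cons(p(p(a)), p(a))   [R2 at 2]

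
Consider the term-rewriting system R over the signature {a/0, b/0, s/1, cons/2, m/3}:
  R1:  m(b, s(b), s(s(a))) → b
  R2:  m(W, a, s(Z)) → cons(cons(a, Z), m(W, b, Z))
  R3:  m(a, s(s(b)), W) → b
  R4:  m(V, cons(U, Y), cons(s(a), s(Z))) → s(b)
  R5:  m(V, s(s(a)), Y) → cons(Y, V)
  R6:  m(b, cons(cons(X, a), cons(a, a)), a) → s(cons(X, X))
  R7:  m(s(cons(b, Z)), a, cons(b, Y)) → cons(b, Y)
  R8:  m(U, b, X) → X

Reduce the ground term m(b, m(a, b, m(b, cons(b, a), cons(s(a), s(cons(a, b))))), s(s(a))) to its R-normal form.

b

1. m(b, m(a, b, m(b, cons(b, a), cons(s(a), s(cons(a, b))))), s(s(a)))  →  m(b, m(b, cons(b, a), cons(s(a), s(cons(a, b)))), s(s(a)))   [R8 at 2]
2. m(b, m(b, cons(b, a), cons(s(a), s(cons(a, b)))), s(s(a)))  →  m(b, s(b), s(s(a)))   [R4 at 2]
3. m(b, s(b), s(s(a)))  →  b   [R1 at ε]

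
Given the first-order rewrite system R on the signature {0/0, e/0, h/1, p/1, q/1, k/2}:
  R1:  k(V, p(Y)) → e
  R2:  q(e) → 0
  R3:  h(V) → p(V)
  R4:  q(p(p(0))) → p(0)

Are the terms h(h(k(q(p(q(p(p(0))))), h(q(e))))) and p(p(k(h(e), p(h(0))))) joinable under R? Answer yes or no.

yes — NF(t₁) = p(p(e)), NF(t₂) = p(p(e))

Reduce t₁ = h(h(k(q(p(q(p(p(0))))), h(q(e))))):
1. h(h(k(q(p(q(p(p(0))))), h(q(e)))))  →  p(h(k(q(p(q(p(p(0))))), h(q(e)))))   [R3 at ε]
2. p(h(k(q(p(q(p(p(0))))), h(q(e)))))  →  p(p(k(q(p(q(p(p(0))))), h(q(e)))))   [R3 at 1]
3. p(p(k(q(p(q(p(p(0))))), h(q(e)))))  →  p(p(k(q(p(p(0))), h(q(e)))))   [R4 at 1.1.1.1.1]
4. p(p(k(q(p(p(0))), h(q(e)))))  →  p(p(k(p(0), h(q(e)))))   [R4 at 1.1.1]
5. p(p(k(p(0), h(q(e)))))  →  p(p(k(p(0), p(q(e)))))   [R3 at 1.1.2]
6. p(p(k(p(0), p(q(e)))))  →  p(p(e))   [R1 at 1.1]

Reduce t₂ = p(p(k(h(e), p(h(0))))):
1. p(p(k(h(e), p(h(0)))))  →  p(p(e))   [R1 at 1.1]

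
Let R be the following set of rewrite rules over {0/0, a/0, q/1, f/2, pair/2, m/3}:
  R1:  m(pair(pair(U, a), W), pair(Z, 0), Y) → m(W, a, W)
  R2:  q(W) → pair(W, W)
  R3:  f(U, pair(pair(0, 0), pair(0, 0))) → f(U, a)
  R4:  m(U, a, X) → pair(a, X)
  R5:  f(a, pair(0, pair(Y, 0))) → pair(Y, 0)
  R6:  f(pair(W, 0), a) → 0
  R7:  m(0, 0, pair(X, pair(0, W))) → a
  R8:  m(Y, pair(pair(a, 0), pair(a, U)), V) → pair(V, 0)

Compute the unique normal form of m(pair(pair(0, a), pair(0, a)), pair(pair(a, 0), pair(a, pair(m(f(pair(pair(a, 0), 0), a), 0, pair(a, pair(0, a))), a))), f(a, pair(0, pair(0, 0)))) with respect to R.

1. m(pair(pair(0, a), pair(0, a)), pair(pair(a, 0), pair(a, pair(m(f(pair(pair(a, 0), 0), a), 0, pair(a, pair(0, a))), a))), f(a, pair(0, pair(0, 0))))  →  pair(f(a, pair(0, pair(0, 0))), 0)   [R8 at ε]
2. pair(f(a, pair(0, pair(0, 0))), 0)  →  pair(pair(0, 0), 0)   [R5 at 1]

pair(pair(0, 0), 0)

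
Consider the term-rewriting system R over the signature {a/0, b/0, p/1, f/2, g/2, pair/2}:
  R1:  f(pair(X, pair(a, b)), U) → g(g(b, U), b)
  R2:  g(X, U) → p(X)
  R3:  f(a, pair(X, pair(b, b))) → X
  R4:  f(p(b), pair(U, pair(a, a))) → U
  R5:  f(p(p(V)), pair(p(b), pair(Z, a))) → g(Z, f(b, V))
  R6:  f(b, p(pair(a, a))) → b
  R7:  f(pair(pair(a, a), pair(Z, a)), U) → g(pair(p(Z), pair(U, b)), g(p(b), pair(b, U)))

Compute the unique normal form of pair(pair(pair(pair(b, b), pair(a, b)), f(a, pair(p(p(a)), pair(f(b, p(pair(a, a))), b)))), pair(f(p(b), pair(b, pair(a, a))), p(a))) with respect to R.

pair(pair(pair(pair(b, b), pair(a, b)), p(p(a))), pair(b, p(a)))

1. pair(pair(pair(pair(b, b), pair(a, b)), f(a, pair(p(p(a)), pair(f(b, p(pair(a, a))), b)))), pair(f(p(b), pair(b, pair(a, a))), p(a)))  →  pair(pair(pair(pair(b, b), pair(a, b)), f(a, pair(p(p(a)), pair(b, b)))), pair(f(p(b), pair(b, pair(a, a))), p(a)))   [R6 at 1.2.2.2.1]
2. pair(pair(pair(pair(b, b), pair(a, b)), f(a, pair(p(p(a)), pair(b, b)))), pair(f(p(b), pair(b, pair(a, a))), p(a)))  →  pair(pair(pair(pair(b, b), pair(a, b)), p(p(a))), pair(f(p(b), pair(b, pair(a, a))), p(a)))   [R3 at 1.2]
3. pair(pair(pair(pair(b, b), pair(a, b)), p(p(a))), pair(f(p(b), pair(b, pair(a, a))), p(a)))  →  pair(pair(pair(pair(b, b), pair(a, b)), p(p(a))), pair(b, p(a)))   [R4 at 2.1]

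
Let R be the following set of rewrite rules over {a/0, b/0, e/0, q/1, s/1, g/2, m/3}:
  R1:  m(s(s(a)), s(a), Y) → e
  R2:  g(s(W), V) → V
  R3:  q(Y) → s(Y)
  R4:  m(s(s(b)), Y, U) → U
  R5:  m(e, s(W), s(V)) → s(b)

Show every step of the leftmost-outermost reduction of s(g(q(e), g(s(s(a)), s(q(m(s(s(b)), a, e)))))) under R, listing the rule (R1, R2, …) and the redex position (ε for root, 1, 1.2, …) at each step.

1. s(g(q(e), g(s(s(a)), s(q(m(s(s(b)), a, e))))))  →  s(g(s(e), g(s(s(a)), s(q(m(s(s(b)), a, e))))))   [R3 at 1.1]
2. s(g(s(e), g(s(s(a)), s(q(m(s(s(b)), a, e))))))  →  s(g(s(s(a)), s(q(m(s(s(b)), a, e)))))   [R2 at 1]
3. s(g(s(s(a)), s(q(m(s(s(b)), a, e)))))  →  s(s(q(m(s(s(b)), a, e))))   [R2 at 1]
4. s(s(q(m(s(s(b)), a, e))))  →  s(s(s(m(s(s(b)), a, e))))   [R3 at 1.1]
5. s(s(s(m(s(s(b)), a, e))))  →  s(s(s(e)))   [R4 at 1.1.1]

s(s(s(e)))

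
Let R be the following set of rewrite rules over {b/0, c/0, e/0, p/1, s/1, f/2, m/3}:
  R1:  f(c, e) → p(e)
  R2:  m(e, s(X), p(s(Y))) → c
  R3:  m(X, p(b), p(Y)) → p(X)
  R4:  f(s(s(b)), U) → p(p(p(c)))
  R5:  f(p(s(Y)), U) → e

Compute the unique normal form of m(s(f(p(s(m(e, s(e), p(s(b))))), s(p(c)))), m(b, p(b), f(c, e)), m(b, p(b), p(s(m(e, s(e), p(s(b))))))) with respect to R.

1. m(s(f(p(s(m(e, s(e), p(s(b))))), s(p(c)))), m(b, p(b), f(c, e)), m(b, p(b), p(s(m(e, s(e), p(s(b)))))))  →  m(s(e), m(b, p(b), f(c, e)), m(b, p(b), p(s(m(e, s(e), p(s(b)))))))   [R5 at 1.1]
2. m(s(e), m(b, p(b), f(c, e)), m(b, p(b), p(s(m(e, s(e), p(s(b)))))))  →  m(s(e), m(b, p(b), p(e)), m(b, p(b), p(s(m(e, s(e), p(s(b)))))))   [R1 at 2.3]
3. m(s(e), m(b, p(b), p(e)), m(b, p(b), p(s(m(e, s(e), p(s(b)))))))  →  m(s(e), p(b), m(b, p(b), p(s(m(e, s(e), p(s(b)))))))   [R3 at 2]
4. m(s(e), p(b), m(b, p(b), p(s(m(e, s(e), p(s(b)))))))  →  m(s(e), p(b), p(b))   [R3 at 3]
5. m(s(e), p(b), p(b))  →  p(s(e))   [R3 at ε]

p(s(e))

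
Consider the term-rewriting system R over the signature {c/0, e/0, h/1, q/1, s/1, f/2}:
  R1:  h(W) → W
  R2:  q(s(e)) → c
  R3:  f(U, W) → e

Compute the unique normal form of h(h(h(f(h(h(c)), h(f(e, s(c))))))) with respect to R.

e

1. h(h(h(f(h(h(c)), h(f(e, s(c)))))))  →  h(h(f(h(h(c)), h(f(e, s(c))))))   [R1 at ε]
2. h(h(f(h(h(c)), h(f(e, s(c))))))  →  h(f(h(h(c)), h(f(e, s(c)))))   [R1 at ε]
3. h(f(h(h(c)), h(f(e, s(c)))))  →  f(h(h(c)), h(f(e, s(c))))   [R1 at ε]
4. f(h(h(c)), h(f(e, s(c))))  →  e   [R3 at ε]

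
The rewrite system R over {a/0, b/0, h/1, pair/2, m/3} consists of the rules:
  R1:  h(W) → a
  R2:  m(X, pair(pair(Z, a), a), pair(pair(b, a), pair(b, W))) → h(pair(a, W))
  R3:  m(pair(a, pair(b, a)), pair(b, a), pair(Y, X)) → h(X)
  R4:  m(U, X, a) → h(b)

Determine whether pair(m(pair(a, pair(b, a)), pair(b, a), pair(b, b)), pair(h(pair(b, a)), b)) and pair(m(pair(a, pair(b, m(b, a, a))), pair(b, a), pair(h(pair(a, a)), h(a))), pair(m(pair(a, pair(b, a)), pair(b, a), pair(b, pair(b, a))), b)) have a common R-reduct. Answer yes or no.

Reduce t₁ = pair(m(pair(a, pair(b, a)), pair(b, a), pair(b, b)), pair(h(pair(b, a)), b)):
1. pair(m(pair(a, pair(b, a)), pair(b, a), pair(b, b)), pair(h(pair(b, a)), b))  →  pair(h(b), pair(h(pair(b, a)), b))   [R3 at 1]
2. pair(h(b), pair(h(pair(b, a)), b))  →  pair(a, pair(h(pair(b, a)), b))   [R1 at 1]
3. pair(a, pair(h(pair(b, a)), b))  →  pair(a, pair(a, b))   [R1 at 2.1]

Reduce t₂ = pair(m(pair(a, pair(b, m(b, a, a))), pair(b, a), pair(h(pair(a, a)), h(a))), pair(m(pair(a, pair(b, a)), pair(b, a), pair(b, pair(b, a))), b)):
1. pair(m(pair(a, pair(b, m(b, a, a))), pair(b, a), pair(h(pair(a, a)), h(a))), pair(m(pair(a, pair(b, a)), pair(b, a), pair(b, pair(b, a))), b))  →  pair(m(pair(a, pair(b, h(b))), pair(b, a), pair(h(pair(a, a)), h(a))), pair(m(pair(a, pair(b, a)), pair(b, a), pair(b, pair(b, a))), b))   [R4 at 1.1.2.2]
2. pair(m(pair(a, pair(b, h(b))), pair(b, a), pair(h(pair(a, a)), h(a))), pair(m(pair(a, pair(b, a)), pair(b, a), pair(b, pair(b, a))), b))  →  pair(m(pair(a, pair(b, a)), pair(b, a), pair(h(pair(a, a)), h(a))), pair(m(pair(a, pair(b, a)), pair(b, a), pair(b, pair(b, a))), b))   [R1 at 1.1.2.2]
3. pair(m(pair(a, pair(b, a)), pair(b, a), pair(h(pair(a, a)), h(a))), pair(m(pair(a, pair(b, a)), pair(b, a), pair(b, pair(b, a))), b))  →  pair(h(h(a)), pair(m(pair(a, pair(b, a)), pair(b, a), pair(b, pair(b, a))), b))   [R3 at 1]
4. pair(h(h(a)), pair(m(pair(a, pair(b, a)), pair(b, a), pair(b, pair(b, a))), b))  →  pair(a, pair(m(pair(a, pair(b, a)), pair(b, a), pair(b, pair(b, a))), b))   [R1 at 1]
5. pair(a, pair(m(pair(a, pair(b, a)), pair(b, a), pair(b, pair(b, a))), b))  →  pair(a, pair(h(pair(b, a)), b))   [R3 at 2.1]
6. pair(a, pair(h(pair(b, a)), b))  →  pair(a, pair(a, b))   [R1 at 2.1]

yes — NF(t₁) = pair(a, pair(a, b)), NF(t₂) = pair(a, pair(a, b))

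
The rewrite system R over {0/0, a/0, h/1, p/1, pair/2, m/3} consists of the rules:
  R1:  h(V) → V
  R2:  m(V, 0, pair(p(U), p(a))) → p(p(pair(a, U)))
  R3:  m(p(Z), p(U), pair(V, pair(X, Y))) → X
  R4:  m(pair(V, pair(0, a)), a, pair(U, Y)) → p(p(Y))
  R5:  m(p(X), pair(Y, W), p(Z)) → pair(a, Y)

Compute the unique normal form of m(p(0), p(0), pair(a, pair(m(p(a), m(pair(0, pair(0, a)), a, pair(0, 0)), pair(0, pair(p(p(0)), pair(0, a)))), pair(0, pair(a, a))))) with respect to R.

1. m(p(0), p(0), pair(a, pair(m(p(a), m(pair(0, pair(0, a)), a, pair(0, 0)), pair(0, pair(p(p(0)), pair(0, a)))), pair(0, pair(a, a)))))  →  m(p(a), m(pair(0, pair(0, a)), a, pair(0, 0)), pair(0, pair(p(p(0)), pair(0, a))))   [R3 at ε]
2. m(p(a), m(pair(0, pair(0, a)), a, pair(0, 0)), pair(0, pair(p(p(0)), pair(0, a))))  →  m(p(a), p(p(0)), pair(0, pair(p(p(0)), pair(0, a))))   [R4 at 2]
3. m(p(a), p(p(0)), pair(0, pair(p(p(0)), pair(0, a))))  →  p(p(0))   [R3 at ε]

p(p(0))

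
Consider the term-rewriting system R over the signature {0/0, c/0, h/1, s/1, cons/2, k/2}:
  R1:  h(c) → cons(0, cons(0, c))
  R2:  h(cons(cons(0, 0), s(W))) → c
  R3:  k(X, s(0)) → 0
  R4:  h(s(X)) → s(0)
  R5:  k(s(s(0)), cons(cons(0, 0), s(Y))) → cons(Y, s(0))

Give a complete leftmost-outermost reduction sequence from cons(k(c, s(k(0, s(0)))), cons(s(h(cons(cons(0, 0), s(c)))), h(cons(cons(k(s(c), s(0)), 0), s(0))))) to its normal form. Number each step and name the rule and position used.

cons(0, cons(s(c), c))

1. cons(k(c, s(k(0, s(0)))), cons(s(h(cons(cons(0, 0), s(c)))), h(cons(cons(k(s(c), s(0)), 0), s(0)))))  →  cons(k(c, s(0)), cons(s(h(cons(cons(0, 0), s(c)))), h(cons(cons(k(s(c), s(0)), 0), s(0)))))   [R3 at 1.2.1]
2. cons(k(c, s(0)), cons(s(h(cons(cons(0, 0), s(c)))), h(cons(cons(k(s(c), s(0)), 0), s(0)))))  →  cons(0, cons(s(h(cons(cons(0, 0), s(c)))), h(cons(cons(k(s(c), s(0)), 0), s(0)))))   [R3 at 1]
3. cons(0, cons(s(h(cons(cons(0, 0), s(c)))), h(cons(cons(k(s(c), s(0)), 0), s(0)))))  →  cons(0, cons(s(c), h(cons(cons(k(s(c), s(0)), 0), s(0)))))   [R2 at 2.1.1]
4. cons(0, cons(s(c), h(cons(cons(k(s(c), s(0)), 0), s(0)))))  →  cons(0, cons(s(c), h(cons(cons(0, 0), s(0)))))   [R3 at 2.2.1.1.1]
5. cons(0, cons(s(c), h(cons(cons(0, 0), s(0)))))  →  cons(0, cons(s(c), c))   [R2 at 2.2]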